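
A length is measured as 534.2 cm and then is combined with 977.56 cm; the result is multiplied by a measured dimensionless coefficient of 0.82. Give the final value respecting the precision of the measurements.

534.2 cm + 977.56 cm = 1511.76 cm; the sum is limited to 1 decimal place (5 s.f.).
Carrying full precision, 1511.76 × 0.82 = 1239.6432 cm; 0.82 has 2 s.f., so the result keeps min(5, 2) = 2 s.f.
Rounded to 2 significant figures: 1.2 × 10³ cm.

1.2 × 10³ cm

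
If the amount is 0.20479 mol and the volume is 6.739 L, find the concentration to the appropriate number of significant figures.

concentration = 0.20479 mol ÷ 6.739 L = 0.0303887817184… mol/L.
0.20479 has 5 significant figures; 6.739 has 4.
Division/multiplication keeps the fewest: 4 significant figures.
Rounded: 0.03039 mol/L.

0.03039 mol/L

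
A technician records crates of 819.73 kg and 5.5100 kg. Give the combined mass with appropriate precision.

819.73 kg + 5.5100 kg = 825.2400 kg.
Addition/subtraction keeps the fewest decimal places: 819.73 → 2 decimal places, 5.5100 → 4 decimal places; limit is 2.
Rounded to 2 decimal places: 825.24 kg.

825.24 kg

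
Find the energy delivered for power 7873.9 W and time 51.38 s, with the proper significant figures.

energy delivered = 7873.9 W × 51.38 s = 404560.982 J.
7873.9 has 5 significant figures; 51.38 has 4.
Division/multiplication keeps the fewest: 4 significant figures.
Rounded: 4.046 × 10⁵ J.

4.046 × 10⁵ J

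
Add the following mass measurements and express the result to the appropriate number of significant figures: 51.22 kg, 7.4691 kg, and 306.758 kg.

365.45 kg

51.22 kg + 7.4691 kg + 306.758 kg = 365.4471 kg.
Addition/subtraction keeps the fewest decimal places: 51.22 → 2 decimal places, 7.4691 → 4 decimal places, 306.758 → 3 decimal places; limit is 2.
Rounded to 2 decimal places: 365.45 kg.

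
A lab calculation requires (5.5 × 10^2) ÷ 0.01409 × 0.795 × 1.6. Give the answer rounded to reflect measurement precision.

5.0 × 10^4

(5.5 × 10^2) ÷ 0.01409 × 0.795 × 1.6 = 49652.2356281…
Multiplication/division keeps the fewest significant figures: 5.5 × 10^2 → 2 s.f., 0.01409 → 4 s.f., 0.795 → 3 s.f., 1.6 → 2 s.f.; limit is 2.
Rounded to 2 significant figures: 5.0 × 10^4.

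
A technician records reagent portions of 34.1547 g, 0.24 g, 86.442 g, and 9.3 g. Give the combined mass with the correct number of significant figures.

34.1547 g + 0.24 g + 86.442 g + 9.3 g = 130.1367 g.
Addition/subtraction keeps the fewest decimal places: 34.1547 → 4 decimal places, 0.24 → 2 decimal places, 86.442 → 3 decimal places, 9.3 → 1 decimal place; limit is 1.
Rounded to 1 decimal place: 130.1 g.

130.1 g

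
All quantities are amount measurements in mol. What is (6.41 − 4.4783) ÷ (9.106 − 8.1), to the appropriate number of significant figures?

1.9

6.41 − 4.4783 = 1.9317, limited to 2 d.p. → 3 s.f.; 9.106 − 8.1 = 1.006, limited to 1 d.p. → 2 s.f.
Carrying full precision, 1.9317 ÷ 1.006 = 1.92017892644…; keep min(3, 2) = 2 s.f.
Rounded to 2 significant figures: 1.9.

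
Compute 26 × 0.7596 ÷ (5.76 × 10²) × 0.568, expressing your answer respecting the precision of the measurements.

1.9 × 10⁻²

26 × 0.7596 ÷ (5.76 × 10²) × 0.568 = 0.0194753
Multiplication/division keeps the fewest significant figures: 26 → 2 s.f., 0.7596 → 4 s.f., 5.76 × 10² → 3 s.f., 0.568 → 3 s.f.; limit is 2.
Rounded to 2 significant figures: 1.9 × 10⁻².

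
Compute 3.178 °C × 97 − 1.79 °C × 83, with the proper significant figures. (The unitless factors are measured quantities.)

1.6 × 10² °C

3.178 × 97 = 308.266 → 3.1 × 10² °C (2 s.f., last digit at the 10^1 place).
1.79 × 83 = 148.57 → 1.5 × 10² °C (2 s.f., last digit at the 10^1 place).
Difference: 159.696 °C; keep the coarser place, 10^1.
Result: 1.6 × 10² °C.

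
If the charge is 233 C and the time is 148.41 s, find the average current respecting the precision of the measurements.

average current = 233 C ÷ 148.41 s = 1.56997506907… A.
233 has 3 significant figures; 148.41 has 5.
Division/multiplication keeps the fewest: 3 significant figures.
Rounded: 1.57 A.

1.57 A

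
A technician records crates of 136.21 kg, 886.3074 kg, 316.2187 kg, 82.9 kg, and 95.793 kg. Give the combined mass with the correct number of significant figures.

1517.4 kg

136.21 kg + 886.3074 kg + 316.2187 kg + 82.9 kg + 95.793 kg = 1517.4291 kg.
Addition/subtraction keeps the fewest decimal places: 136.21 → 2 decimal places, 886.3074 → 4 decimal places, 316.2187 → 4 decimal places, 82.9 → 1 decimal place, 95.793 → 3 decimal places; limit is 1.
Rounded to 1 decimal place: 1517.4 kg.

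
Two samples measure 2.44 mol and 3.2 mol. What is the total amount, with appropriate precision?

2.44 mol + 3.2 mol = 5.64 mol.
Addition/subtraction keeps the fewest decimal places: 2.44 → 2 decimal places, 3.2 → 1 decimal place; limit is 1.
Rounded to 1 decimal place: 5.6 mol.

5.6 mol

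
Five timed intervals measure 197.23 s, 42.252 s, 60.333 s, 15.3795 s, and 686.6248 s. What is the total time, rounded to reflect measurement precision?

197.23 s + 42.252 s + 60.333 s + 15.3795 s + 686.6248 s = 1001.8193 s.
Addition/subtraction keeps the fewest decimal places: 197.23 → 2 decimal places, 42.252 → 3 decimal places, 60.333 → 3 decimal places, 15.3795 → 4 decimal places, 686.6248 → 4 decimal places; limit is 2.
Rounded to 2 decimal places: 1001.82 s.

1001.82 s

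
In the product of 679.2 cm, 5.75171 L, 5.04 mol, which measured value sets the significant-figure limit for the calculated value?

5.04 mol

679.2 cm → 4 s.f.; 5.75171 L → 6 s.f.; 5.04 mol → 3 s.f.
The fewest is 3 significant figures, from 5.04 mol.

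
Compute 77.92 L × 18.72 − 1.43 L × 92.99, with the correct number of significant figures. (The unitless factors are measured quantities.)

77.92 × 18.72 = 1458.6624 → 1459 L (4 s.f., last digit at the 10^0 place).
1.43 × 92.99 = 132.9757 → 133 L (3 s.f., last digit at the 10^0 place).
Difference: 1325.6867 L; keep the coarser place, 10^0.
Result: 1.326 × 10³ L.

1.326 × 10³ L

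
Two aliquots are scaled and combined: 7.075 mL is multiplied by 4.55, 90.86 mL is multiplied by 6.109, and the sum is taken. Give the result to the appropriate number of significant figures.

7.075 × 4.55 = 32.19125 → 32.2 mL (3 s.f., last digit at the 10^-1 place).
90.86 × 6.109 = 555.06374 → 5.551 × 10² mL (4 s.f., last digit at the 10^-1 place).
Sum: 587.25499 mL; keep the coarser place, 10^-1.
Result: 5.873 × 10² mL.

5.873 × 10² mL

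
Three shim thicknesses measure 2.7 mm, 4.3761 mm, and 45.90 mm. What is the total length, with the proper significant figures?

53.0 mm

2.7 mm + 4.3761 mm + 45.90 mm = 52.9761 mm.
Addition/subtraction keeps the fewest decimal places: 2.7 → 1 decimal place, 4.3761 → 4 decimal places, 45.90 → 2 decimal places; limit is 1.
Rounded to 1 decimal place: 53.0 mm.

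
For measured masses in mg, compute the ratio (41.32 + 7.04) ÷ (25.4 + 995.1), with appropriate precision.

0.04739

41.32 + 7.04 = 48.36, limited to 2 d.p. → 4 s.f.; 25.4 + 995.1 = 1020.5, limited to 1 d.p. → 5 s.f.
Carrying full precision, 48.36 ÷ 1020.5 = 0.0473885350318…; keep min(4, 5) = 4 s.f.
Rounded to 4 significant figures: 0.04739.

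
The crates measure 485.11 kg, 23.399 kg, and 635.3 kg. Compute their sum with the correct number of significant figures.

1143.8 kg

485.11 kg + 23.399 kg + 635.3 kg = 1143.809 kg.
Addition/subtraction keeps the fewest decimal places: 485.11 → 2 decimal places, 23.399 → 3 decimal places, 635.3 → 1 decimal place; limit is 1.
Rounded to 1 decimal place: 1143.8 kg.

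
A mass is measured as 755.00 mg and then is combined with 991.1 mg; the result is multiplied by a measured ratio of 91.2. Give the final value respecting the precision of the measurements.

1.59 × 10^5 mg

755.00 mg + 991.1 mg = 1746.10 mg; the sum is limited to 1 decimal place (5 s.f.).
Carrying full precision, 1746.10 × 91.2 = 159244.32 mg; 91.2 has 3 s.f., so the result keeps min(5, 3) = 3 s.f.
Rounded to 3 significant figures: 1.59 × 10^5 mg.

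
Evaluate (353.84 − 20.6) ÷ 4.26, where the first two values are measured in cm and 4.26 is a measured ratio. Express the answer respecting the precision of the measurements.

353.84 cm − 20.6 cm = 333.24 cm; the difference is limited to 1 decimal place (4 s.f.).
Carrying full precision, 333.24 ÷ 4.26 = 78.2253521127… cm; 4.26 has 3 s.f., so the result keeps min(4, 3) = 3 s.f.
Rounded to 3 significant figures: 78.2 cm.

78.2 cm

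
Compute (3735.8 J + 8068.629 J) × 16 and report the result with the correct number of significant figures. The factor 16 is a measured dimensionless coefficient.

3735.8 J + 8068.629 J = 11804.429 J; the sum is limited to 1 decimal place (6 s.f.).
Carrying full precision, 11804.429 × 16 = 188870.864 J; 16 has 2 s.f., so the result keeps min(6, 2) = 2 s.f.
Rounded to 2 significant figures: 1.9 × 10⁵ J.

1.9 × 10⁵ J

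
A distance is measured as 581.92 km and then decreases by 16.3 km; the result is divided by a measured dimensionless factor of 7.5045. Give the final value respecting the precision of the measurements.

581.92 km − 16.3 km = 565.62 km; the difference is limited to 1 decimal place (4 s.f.).
Carrying full precision, 565.62 ÷ 7.5045 = 75.3707775335… km; 7.5045 has 5 s.f., so the result keeps min(4, 5) = 4 s.f.
Rounded to 4 significant figures: 75.37 km.

75.37 km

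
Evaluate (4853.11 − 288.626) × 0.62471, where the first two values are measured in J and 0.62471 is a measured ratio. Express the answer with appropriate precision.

2.8515 × 10^3 J

4853.11 J − 288.626 J = 4564.484 J; the difference is limited to 2 decimal places (6 s.f.).
Carrying full precision, 4564.484 × 0.62471 = 2851.47879964 J; 0.62471 has 5 s.f., so the result keeps min(6, 5) = 5 s.f.
Rounded to 5 significant figures: 2.8515 × 10^3 J.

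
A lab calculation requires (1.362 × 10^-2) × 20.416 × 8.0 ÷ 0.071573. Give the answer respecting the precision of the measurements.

(1.362 × 10^-2) × 20.416 × 8.0 ÷ 0.071573 = 31.0805381918…
Multiplication/division keeps the fewest significant figures: 1.362 × 10^-2 → 4 s.f., 20.416 → 5 s.f., 8.0 → 2 s.f., 0.071573 → 5 s.f.; limit is 2.
Rounded to 2 significant figures: 31.

31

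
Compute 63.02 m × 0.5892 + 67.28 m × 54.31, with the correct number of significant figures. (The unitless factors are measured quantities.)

63.02 × 0.5892 = 37.131384 → 37.13 m (4 s.f., last digit at the 10^-2 place).
67.28 × 54.31 = 3653.9768 → 3654 m (4 s.f., last digit at the 10^0 place).
Sum: 3691.108184 m; keep the coarser place, 10^0.
Result: 3691 m.

3691 m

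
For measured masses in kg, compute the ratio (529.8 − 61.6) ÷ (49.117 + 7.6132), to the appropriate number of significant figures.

8.253

529.8 − 61.6 = 468.2, limited to 1 d.p. → 4 s.f.; 49.117 + 7.6132 = 56.7302, limited to 3 d.p. → 5 s.f.
Carrying full precision, 468.2 ÷ 56.7302 = 8.25309975992…; keep min(4, 5) = 4 s.f.
Rounded to 4 significant figures: 8.253.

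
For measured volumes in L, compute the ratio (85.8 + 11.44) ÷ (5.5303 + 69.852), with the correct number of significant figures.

85.8 + 11.44 = 97.24, limited to 1 d.p. → 3 s.f.; 5.5303 + 69.852 = 75.3823, limited to 3 d.p. → 5 s.f.
Carrying full precision, 97.24 ÷ 75.3823 = 1.28995798749…; keep min(3, 5) = 3 s.f.
Rounded to 3 significant figures: 1.29.

1.29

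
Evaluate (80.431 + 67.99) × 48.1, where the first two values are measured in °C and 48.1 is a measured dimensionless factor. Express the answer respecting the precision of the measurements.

80.431 °C + 67.99 °C = 148.421 °C; the sum is limited to 2 decimal places (5 s.f.).
Carrying full precision, 148.421 × 48.1 = 7139.0501 °C; 48.1 has 3 s.f., so the result keeps min(5, 3) = 3 s.f.
Rounded to 3 significant figures: 7.14 × 10^3 °C.

7.14 × 10^3 °C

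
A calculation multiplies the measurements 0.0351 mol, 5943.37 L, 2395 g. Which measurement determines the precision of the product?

0.0351 mol → 3 s.f.; 5943.37 L → 6 s.f.; 2395 g → 4 s.f.
The fewest is 3 significant figures, from 0.0351 mol.

0.0351 mol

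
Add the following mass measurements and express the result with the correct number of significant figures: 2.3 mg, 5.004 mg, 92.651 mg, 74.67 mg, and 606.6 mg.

781.2 mg

2.3 mg + 5.004 mg + 92.651 mg + 74.67 mg + 606.6 mg = 781.225 mg.
Addition/subtraction keeps the fewest decimal places: 2.3 → 1 decimal place, 5.004 → 3 decimal places, 92.651 → 3 decimal places, 74.67 → 2 decimal places, 606.6 → 1 decimal place; limit is 1.
Rounded to 1 decimal place: 781.2 mg.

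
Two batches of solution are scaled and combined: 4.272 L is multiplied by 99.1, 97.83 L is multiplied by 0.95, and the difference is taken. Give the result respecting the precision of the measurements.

4.272 × 99.1 = 423.3552 → 423 L (3 s.f., last digit at the 10^0 place).
97.83 × 0.95 = 92.9385 → 93 L (2 s.f., last digit at the 10^0 place).
Difference: 330.4167 L; keep the coarser place, 10^0.
Result: 3.30 × 10² L.

3.30 × 10² L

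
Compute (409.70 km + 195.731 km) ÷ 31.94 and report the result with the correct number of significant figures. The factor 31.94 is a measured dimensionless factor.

18.96 km

409.70 km + 195.731 km = 605.431 km; the sum is limited to 2 decimal places (5 s.f.).
Carrying full precision, 605.431 ÷ 31.94 = 18.9552598622… km; 31.94 has 4 s.f., so the result keeps min(5, 4) = 4 s.f.
Rounded to 4 significant figures: 18.96 km.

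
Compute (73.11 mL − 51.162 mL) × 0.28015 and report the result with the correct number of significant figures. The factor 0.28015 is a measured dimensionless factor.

6.149 mL

73.11 mL − 51.162 mL = 21.948 mL; the difference is limited to 2 decimal places (4 s.f.).
Carrying full precision, 21.948 × 0.28015 = 6.1487322 mL; 0.28015 has 5 s.f., so the result keeps min(4, 5) = 4 s.f.
Rounded to 4 significant figures: 6.149 mL.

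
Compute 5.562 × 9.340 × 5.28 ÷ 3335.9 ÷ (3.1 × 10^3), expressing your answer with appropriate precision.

2.7 × 10^-5

5.562 × 9.340 × 5.28 ÷ 3335.9 ÷ (3.1 × 10^3) = 0.0000265238807151…
Multiplication/division keeps the fewest significant figures: 5.562 → 4 s.f., 9.340 → 4 s.f., 5.28 → 3 s.f., 3335.9 → 5 s.f., 3.1 × 10^3 → 2 s.f.; limit is 2.
Rounded to 2 significant figures: 2.7 × 10^-5.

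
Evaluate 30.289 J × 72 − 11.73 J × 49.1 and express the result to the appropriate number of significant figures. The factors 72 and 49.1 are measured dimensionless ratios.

30.289 × 72 = 2180.808 → 2.2 × 10^3 J (2 s.f., last digit at the 10^2 place).
11.73 × 49.1 = 575.943 → 576 J (3 s.f., last digit at the 10^0 place).
Difference: 1604.865 J; keep the coarser place, 10^2.
Result: 1.6 × 10^3 J.

1.6 × 10^3 J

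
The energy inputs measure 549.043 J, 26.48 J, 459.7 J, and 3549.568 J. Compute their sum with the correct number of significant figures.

549.043 J + 26.48 J + 459.7 J + 3549.568 J = 4584.791 J.
Addition/subtraction keeps the fewest decimal places: 549.043 → 3 decimal places, 26.48 → 2 decimal places, 459.7 → 1 decimal place, 3549.568 → 3 decimal places; limit is 1.
Rounded to 1 decimal place: 4584.8 J.

4584.8 J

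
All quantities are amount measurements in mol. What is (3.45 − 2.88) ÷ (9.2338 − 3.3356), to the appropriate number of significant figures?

3.45 − 2.88 = 0.57, limited to 2 d.p. → 2 s.f.; 9.2338 − 3.3356 = 5.8982, limited to 4 d.p. → 5 s.f.
Carrying full precision, 0.57 ÷ 5.8982 = 0.0966396527754…; keep min(2, 5) = 2 s.f.
Rounded to 2 significant figures: 0.097.

0.097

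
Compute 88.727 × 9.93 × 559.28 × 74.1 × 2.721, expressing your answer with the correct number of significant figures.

9.94 × 10^7

88.727 × 9.93 × 559.28 × 74.1 × 2.721 = 99353022.7937…
Multiplication/division keeps the fewest significant figures: 88.727 → 5 s.f., 9.93 → 3 s.f., 559.28 → 5 s.f., 74.1 → 3 s.f., 2.721 → 4 s.f.; limit is 3.
Rounded to 3 significant figures: 9.94 × 10^7.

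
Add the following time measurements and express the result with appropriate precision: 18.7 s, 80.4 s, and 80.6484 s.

179.7 s

18.7 s + 80.4 s + 80.6484 s = 179.7484 s.
Addition/subtraction keeps the fewest decimal places: 18.7 → 1 decimal place, 80.4 → 1 decimal place, 80.6484 → 4 decimal places; limit is 1.
Rounded to 1 decimal place: 179.7 s.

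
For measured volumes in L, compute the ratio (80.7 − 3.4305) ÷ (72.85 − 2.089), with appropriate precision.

1.09

80.7 − 3.4305 = 77.2695, limited to 1 d.p. → 3 s.f.; 72.85 − 2.089 = 70.761, limited to 2 d.p. → 4 s.f.
Carrying full precision, 77.2695 ÷ 70.761 = 1.0919786323…; keep min(3, 4) = 3 s.f.
Rounded to 3 significant figures: 1.09.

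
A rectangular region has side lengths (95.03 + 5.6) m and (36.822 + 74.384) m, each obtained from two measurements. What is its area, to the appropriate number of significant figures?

95.03 + 5.6 = 100.63, limited to 1 d.p. → 4 s.f.; 36.822 + 74.384 = 111.206, limited to 3 d.p. → 6 s.f.
Carrying full precision, 100.63 × 111.206 = 11190.65978; keep min(4, 6) = 4 s.f.
Rounded to 4 significant figures: 1.119 × 10⁴ m².

1.119 × 10⁴ m²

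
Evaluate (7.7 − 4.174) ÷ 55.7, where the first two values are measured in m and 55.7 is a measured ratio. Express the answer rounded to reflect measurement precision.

7.7 m − 4.174 m = 3.526 m; the difference is limited to 1 decimal place (2 s.f.).
Carrying full precision, 3.526 ÷ 55.7 = 0.0633034111311… m; 55.7 has 3 s.f., so the result keeps min(2, 3) = 2 s.f.
Rounded to 2 significant figures: 0.063 m.

0.063 m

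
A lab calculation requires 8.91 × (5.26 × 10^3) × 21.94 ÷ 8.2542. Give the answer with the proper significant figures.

1.25 × 10^5

8.91 × (5.26 × 10^3) × 21.94 ÷ 8.2542 = 124573.332849…
Multiplication/division keeps the fewest significant figures: 8.91 → 3 s.f., 5.26 × 10^3 → 3 s.f., 21.94 → 4 s.f., 8.2542 → 5 s.f.; limit is 3.
Rounded to 3 significant figures: 1.25 × 10^5.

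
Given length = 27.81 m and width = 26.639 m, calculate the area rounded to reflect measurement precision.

740.8 m²

area = 27.81 m × 26.639 m = 740.83059 m².
27.81 has 4 significant figures; 26.639 has 5.
Division/multiplication keeps the fewest: 4 significant figures.
Rounded: 740.8 m².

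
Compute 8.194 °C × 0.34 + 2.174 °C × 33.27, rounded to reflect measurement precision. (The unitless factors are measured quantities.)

8.194 × 0.34 = 2.78596 → 2.8 °C (2 s.f., last digit at the 10^-1 place).
2.174 × 33.27 = 72.32898 → 72.33 °C (4 s.f., last digit at the 10^-2 place).
Sum: 75.11494 °C; keep the coarser place, 10^-1.
Result: 75.1 °C.

75.1 °C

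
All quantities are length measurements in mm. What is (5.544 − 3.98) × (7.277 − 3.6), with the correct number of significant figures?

5.8 mm²

5.544 − 3.98 = 1.564, limited to 2 d.p. → 3 s.f.; 7.277 − 3.6 = 3.677, limited to 1 d.p. → 2 s.f.
Carrying full precision, 1.564 × 3.677 = 5.750828; keep min(3, 2) = 2 s.f.
Rounded to 2 significant figures: 5.8 mm².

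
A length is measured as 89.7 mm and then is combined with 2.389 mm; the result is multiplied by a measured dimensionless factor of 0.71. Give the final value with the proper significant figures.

65 mm

89.7 mm + 2.389 mm = 92.089 mm; the sum is limited to 1 decimal place (3 s.f.).
Carrying full precision, 92.089 × 0.71 = 65.38319 mm; 0.71 has 2 s.f., so the result keeps min(3, 2) = 2 s.f.
Rounded to 2 significant figures: 65 mm.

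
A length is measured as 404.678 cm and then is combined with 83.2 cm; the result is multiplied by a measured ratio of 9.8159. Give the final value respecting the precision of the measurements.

4789 cm

404.678 cm + 83.2 cm = 487.878 cm; the sum is limited to 1 decimal place (4 s.f.).
Carrying full precision, 487.878 × 9.8159 = 4788.9616602 cm; 9.8159 has 5 s.f., so the result keeps min(4, 5) = 4 s.f.
Rounded to 4 significant figures: 4789 cm.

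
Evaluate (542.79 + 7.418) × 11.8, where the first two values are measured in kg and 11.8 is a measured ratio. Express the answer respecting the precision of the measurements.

542.79 kg + 7.418 kg = 550.208 kg; the sum is limited to 2 decimal places (5 s.f.).
Carrying full precision, 550.208 × 11.8 = 6492.4544 kg; 11.8 has 3 s.f., so the result keeps min(5, 3) = 3 s.f.
Rounded to 3 significant figures: 6.49 × 10^3 kg.

6.49 × 10^3 kg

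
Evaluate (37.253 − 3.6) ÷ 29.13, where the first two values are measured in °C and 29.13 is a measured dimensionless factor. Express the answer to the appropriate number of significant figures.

37.253 °C − 3.6 °C = 33.653 °C; the difference is limited to 1 decimal place (3 s.f.).
Carrying full precision, 33.653 ÷ 29.13 = 1.15526948163… °C; 29.13 has 4 s.f., so the result keeps min(3, 4) = 3 s.f.
Rounded to 3 significant figures: 1.16 °C.

1.16 °C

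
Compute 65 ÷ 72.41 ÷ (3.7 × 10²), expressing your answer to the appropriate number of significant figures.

0.0024

65 ÷ 72.41 ÷ (3.7 × 10²) = 0.00242612450871…
Multiplication/division keeps the fewest significant figures: 65 → 2 s.f., 72.41 → 4 s.f., 3.7 × 10² → 2 s.f.; limit is 2.
Rounded to 2 significant figures: 0.0024.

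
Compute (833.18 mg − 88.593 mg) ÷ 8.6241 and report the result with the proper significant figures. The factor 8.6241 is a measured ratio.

833.18 mg − 88.593 mg = 744.587 mg; the difference is limited to 2 decimal places (5 s.f.).
Carrying full precision, 744.587 ÷ 8.6241 = 86.3379367122… mg; 8.6241 has 5 s.f., so the result keeps min(5, 5) = 5 s.f.
Rounded to 5 significant figures: 86.338 mg.

86.338 mg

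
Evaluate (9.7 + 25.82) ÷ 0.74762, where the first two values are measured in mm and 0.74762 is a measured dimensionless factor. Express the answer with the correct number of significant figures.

47.5 mm

9.7 mm + 25.82 mm = 35.52 mm; the sum is limited to 1 decimal place (3 s.f.).
Carrying full precision, 35.52 ÷ 0.74762 = 47.5107675022… mm; 0.74762 has 5 s.f., so the result keeps min(3, 5) = 3 s.f.
Rounded to 3 significant figures: 47.5 mm.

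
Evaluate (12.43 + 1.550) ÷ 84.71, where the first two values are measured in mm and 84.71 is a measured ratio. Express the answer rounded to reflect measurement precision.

12.43 mm + 1.550 mm = 13.980 mm; the sum is limited to 2 decimal places (4 s.f.).
Carrying full precision, 13.980 ÷ 84.71 = 0.165033644198… mm; 84.71 has 4 s.f., so the result keeps min(4, 4) = 4 s.f.
Rounded to 4 significant figures: 0.1650 mm.

0.1650 mm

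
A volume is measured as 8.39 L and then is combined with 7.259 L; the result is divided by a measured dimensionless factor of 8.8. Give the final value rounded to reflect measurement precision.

8.39 L + 7.259 L = 15.649 L; the sum is limited to 2 decimal places (4 s.f.).
Carrying full precision, 15.649 ÷ 8.8 = 1.77829545455… L; 8.8 has 2 s.f., so the result keeps min(4, 2) = 2 s.f.
Rounded to 2 significant figures: 1.8 L.

1.8 L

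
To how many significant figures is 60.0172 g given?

6

60.0172: zeros between nonzero digits are significant.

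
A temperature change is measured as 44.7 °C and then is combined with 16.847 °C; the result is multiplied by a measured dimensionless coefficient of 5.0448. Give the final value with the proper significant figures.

44.7 °C + 16.847 °C = 61.547 °C; the sum is limited to 1 decimal place (3 s.f.).
Carrying full precision, 61.547 × 5.0448 = 310.4923056 °C; 5.0448 has 5 s.f., so the result keeps min(3, 5) = 3 s.f.
Rounded to 3 significant figures: 310. °C.

310. °C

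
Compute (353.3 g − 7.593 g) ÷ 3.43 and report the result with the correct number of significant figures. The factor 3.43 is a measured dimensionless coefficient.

353.3 g − 7.593 g = 345.707 g; the difference is limited to 1 decimal place (4 s.f.).
Carrying full precision, 345.707 ÷ 3.43 = 100.789212828… g; 3.43 has 3 s.f., so the result keeps min(4, 3) = 3 s.f.
Rounded to 3 significant figures: 1.01 × 10^2 g.

1.01 × 10^2 g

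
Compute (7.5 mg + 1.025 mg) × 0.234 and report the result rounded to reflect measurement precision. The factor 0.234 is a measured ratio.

2.0 mg

7.5 mg + 1.025 mg = 8.525 mg; the sum is limited to 1 decimal place (2 s.f.).
Carrying full precision, 8.525 × 0.234 = 1.99485 mg; 0.234 has 3 s.f., so the result keeps min(2, 3) = 2 s.f.
Rounded to 2 significant figures: 2.0 mg.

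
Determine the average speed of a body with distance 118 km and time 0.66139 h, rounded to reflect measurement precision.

178 km/h

average speed = 118 km ÷ 0.66139 h = 178.412132025… km/h.
118 has 3 significant figures; 0.66139 has 5.
Division/multiplication keeps the fewest: 3 significant figures.
Rounded: 178 km/h.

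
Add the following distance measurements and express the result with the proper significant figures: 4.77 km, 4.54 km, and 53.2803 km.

4.77 km + 4.54 km + 53.2803 km = 62.5903 km.
Addition/subtraction keeps the fewest decimal places: 4.77 → 2 decimal places, 4.54 → 2 decimal places, 53.2803 → 4 decimal places; limit is 2.
Rounded to 2 decimal places: 62.59 km.

62.59 km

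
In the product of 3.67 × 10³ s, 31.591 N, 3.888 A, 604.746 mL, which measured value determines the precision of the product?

3.67 × 10³ s

3.67 × 10³ s → 3 s.f.; 31.591 N → 5 s.f.; 3.888 A → 4 s.f.; 604.746 mL → 6 s.f.
The fewest is 3 significant figures, from 3.67 × 10³ s.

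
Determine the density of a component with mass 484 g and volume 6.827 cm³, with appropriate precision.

density = 484 g ÷ 6.827 cm³ = 70.8949758313… g/cm³.
484 has 3 significant figures; 6.827 has 4.
Division/multiplication keeps the fewest: 3 significant figures.
Rounded: 70.9 g/cm³.

70.9 g/cm³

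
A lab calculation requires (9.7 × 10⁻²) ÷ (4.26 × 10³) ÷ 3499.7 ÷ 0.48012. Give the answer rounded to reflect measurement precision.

1.4 × 10⁻⁸

(9.7 × 10⁻²) ÷ (4.26 × 10³) ÷ 3499.7 ÷ 0.48012 = 1.35513174856 × 10^-8…
Multiplication/division keeps the fewest significant figures: 9.7 × 10⁻² → 2 s.f., 4.26 × 10³ → 3 s.f., 3499.7 → 5 s.f., 0.48012 → 5 s.f.; limit is 2.
Rounded to 2 significant figures: 1.4 × 10⁻⁸.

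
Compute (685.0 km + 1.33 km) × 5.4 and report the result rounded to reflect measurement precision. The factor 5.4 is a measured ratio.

3.7 × 10^3 km

685.0 km + 1.33 km = 686.33 km; the sum is limited to 1 decimal place (4 s.f.).
Carrying full precision, 686.33 × 5.4 = 3706.182 km; 5.4 has 2 s.f., so the result keeps min(4, 2) = 2 s.f.
Rounded to 2 significant figures: 3.7 × 10^3 km.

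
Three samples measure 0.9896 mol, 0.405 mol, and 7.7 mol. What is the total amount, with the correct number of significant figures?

0.9896 mol + 0.405 mol + 7.7 mol = 9.0946 mol.
Addition/subtraction keeps the fewest decimal places: 0.9896 → 4 decimal places, 0.405 → 3 decimal places, 7.7 → 1 decimal place; limit is 1.
Rounded to 1 decimal place: 9.1 mol.

9.1 mol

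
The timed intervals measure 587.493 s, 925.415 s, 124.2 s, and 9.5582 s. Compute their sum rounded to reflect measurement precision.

1646.7 s

587.493 s + 925.415 s + 124.2 s + 9.5582 s = 1646.6662 s.
Addition/subtraction keeps the fewest decimal places: 587.493 → 3 decimal places, 925.415 → 3 decimal places, 124.2 → 1 decimal place, 9.5582 → 4 decimal places; limit is 1.
Rounded to 1 decimal place: 1646.7 s.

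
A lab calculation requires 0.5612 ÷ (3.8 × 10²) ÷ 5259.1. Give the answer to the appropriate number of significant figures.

2.8 × 10⁻⁷

0.5612 ÷ (3.8 × 10²) ÷ 5259.1 = 2.80816509529 × 10^-7…
Multiplication/division keeps the fewest significant figures: 0.5612 → 4 s.f., 3.8 × 10² → 2 s.f., 5259.1 → 5 s.f.; limit is 2.
Rounded to 2 significant figures: 2.8 × 10⁻⁷.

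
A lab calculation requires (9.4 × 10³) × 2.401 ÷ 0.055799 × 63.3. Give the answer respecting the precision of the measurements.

(9.4 × 10³) × 2.401 ÷ 0.055799 × 63.3 = 25603380.3473…
Multiplication/division keeps the fewest significant figures: 9.4 × 10³ → 2 s.f., 2.401 → 4 s.f., 0.055799 → 5 s.f., 63.3 → 3 s.f.; limit is 2.
Rounded to 2 significant figures: 2.6 × 10⁷.

2.6 × 10⁷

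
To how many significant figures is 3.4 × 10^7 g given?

2

3.4 × 10^7: in scientific notation every digit of the coefficient is significant.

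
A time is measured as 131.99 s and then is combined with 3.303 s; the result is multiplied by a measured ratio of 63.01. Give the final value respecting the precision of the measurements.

131.99 s + 3.303 s = 135.293 s; the sum is limited to 2 decimal places (5 s.f.).
Carrying full precision, 135.293 × 63.01 = 8524.81193 s; 63.01 has 4 s.f., so the result keeps min(5, 4) = 4 s.f.
Rounded to 4 significant figures: 8525 s.

8525 s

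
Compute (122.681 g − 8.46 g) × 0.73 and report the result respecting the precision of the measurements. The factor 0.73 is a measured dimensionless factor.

83 g

122.681 g − 8.46 g = 114.221 g; the difference is limited to 2 decimal places (5 s.f.).
Carrying full precision, 114.221 × 0.73 = 83.38133 g; 0.73 has 2 s.f., so the result keeps min(5, 2) = 2 s.f.
Rounded to 2 significant figures: 83 g.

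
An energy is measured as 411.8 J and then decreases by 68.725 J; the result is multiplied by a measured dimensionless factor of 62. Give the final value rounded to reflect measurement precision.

411.8 J − 68.725 J = 343.075 J; the difference is limited to 1 decimal place (4 s.f.).
Carrying full precision, 343.075 × 62 = 21270.65 J; 62 has 2 s.f., so the result keeps min(4, 2) = 2 s.f.
Rounded to 2 significant figures: 2.1 × 10⁴ J.

2.1 × 10⁴ J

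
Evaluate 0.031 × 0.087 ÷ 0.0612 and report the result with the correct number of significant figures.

0.031 × 0.087 ÷ 0.0612 = 0.044068627451…
Multiplication/division keeps the fewest significant figures: 0.031 → 2 s.f., 0.087 → 2 s.f., 0.0612 → 3 s.f.; limit is 2.
Rounded to 2 significant figures: 0.044.

0.044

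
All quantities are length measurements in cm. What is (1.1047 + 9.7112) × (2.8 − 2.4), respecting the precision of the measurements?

1.1047 + 9.7112 = 10.8159, limited to 4 d.p. → 6 s.f.; 2.8 − 2.4 = 0.4, limited to 1 d.p. → 1 s.f.
Carrying full precision, 10.8159 × 0.4 = 4.32636; keep min(6, 1) = 1 s.f.
Rounded to 1 significant figure: 4 cm².

4 cm²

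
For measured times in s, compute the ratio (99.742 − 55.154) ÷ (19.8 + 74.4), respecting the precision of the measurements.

0.473

99.742 − 55.154 = 44.588, limited to 3 d.p. → 5 s.f.; 19.8 + 74.4 = 94.2, limited to 1 d.p. → 3 s.f.
Carrying full precision, 44.588 ÷ 94.2 = 0.473333333333…; keep min(5, 3) = 3 s.f.
Rounded to 3 significant figures: 0.473.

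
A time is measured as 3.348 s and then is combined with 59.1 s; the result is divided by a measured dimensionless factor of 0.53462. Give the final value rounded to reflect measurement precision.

117 s

3.348 s + 59.1 s = 62.448 s; the sum is limited to 1 decimal place (3 s.f.).
Carrying full precision, 62.448 ÷ 0.53462 = 116.808200217… s; 0.53462 has 5 s.f., so the result keeps min(3, 5) = 3 s.f.
Rounded to 3 significant figures: 117 s.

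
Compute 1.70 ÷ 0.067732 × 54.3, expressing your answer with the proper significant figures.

1.36 × 10^3

1.70 ÷ 0.067732 × 54.3 = 1362.87131636…
Multiplication/division keeps the fewest significant figures: 1.70 → 3 s.f., 0.067732 → 5 s.f., 54.3 → 3 s.f.; limit is 3.
Rounded to 3 significant figures: 1.36 × 10^3.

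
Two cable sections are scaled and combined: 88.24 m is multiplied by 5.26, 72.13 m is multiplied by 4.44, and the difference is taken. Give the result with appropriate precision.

144 m

88.24 × 5.26 = 464.1424 → 464 m (3 s.f., last digit at the 10^0 place).
72.13 × 4.44 = 320.2572 → 3.20 × 10^2 m (3 s.f., last digit at the 10^0 place).
Difference: 143.8852 m; keep the coarser place, 10^0.
Result: 144 m.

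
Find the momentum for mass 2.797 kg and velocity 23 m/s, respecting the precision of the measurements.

64 kg·m/s

momentum = 2.797 kg × 23 m/s = 64.331 kg·m/s.
2.797 has 4 significant figures; 23 has 2.
Division/multiplication keeps the fewest: 2 significant figures.
Rounded: 64 kg·m/s.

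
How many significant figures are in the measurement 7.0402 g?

7.0402: zeros between nonzero digits are significant.

5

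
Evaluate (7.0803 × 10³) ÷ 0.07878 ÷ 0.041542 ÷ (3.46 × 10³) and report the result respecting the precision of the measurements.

625

(7.0803 × 10³) ÷ 0.07878 ÷ 0.041542 ÷ (3.46 × 10³) = 625.276609724…
Multiplication/division keeps the fewest significant figures: 7.0803 × 10³ → 5 s.f., 0.07878 → 4 s.f., 0.041542 → 5 s.f., 3.46 × 10³ → 3 s.f.; limit is 3.
Rounded to 3 significant figures: 625.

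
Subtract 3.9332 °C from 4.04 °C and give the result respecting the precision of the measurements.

0.11 °C

4.04 °C − 3.9332 °C = 0.1068 °C.
Addition/subtraction keeps the fewest decimal places: 4.04 → 2 decimal places, 3.9332 → 4 decimal places; limit is 2.
Rounded to 2 decimal places: 0.11 °C.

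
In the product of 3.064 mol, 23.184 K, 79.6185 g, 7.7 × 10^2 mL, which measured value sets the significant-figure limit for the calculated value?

7.7 × 10^2 mL

3.064 mol → 4 s.f.; 23.184 K → 5 s.f.; 79.6185 g → 6 s.f.; 7.7 × 10^2 mL → 2 s.f.
The fewest is 2 significant figures, from 7.7 × 10^2 mL.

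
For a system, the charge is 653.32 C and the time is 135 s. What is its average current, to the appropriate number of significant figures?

average current = 653.32 C ÷ 135 s = 4.83940740741… A.
653.32 has 5 significant figures; 135 has 3.
Division/multiplication keeps the fewest: 3 significant figures.
Rounded: 4.84 A.

4.84 A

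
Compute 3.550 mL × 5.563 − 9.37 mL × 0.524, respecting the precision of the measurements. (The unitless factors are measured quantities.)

14.84 mL

3.550 × 5.563 = 19.74865 → 19.75 mL (4 s.f., last digit at the 10^-2 place).
9.37 × 0.524 = 4.90988 → 4.91 mL (3 s.f., last digit at the 10^-2 place).
Difference: 14.83877 mL; keep the coarser place, 10^-2.
Result: 14.84 mL.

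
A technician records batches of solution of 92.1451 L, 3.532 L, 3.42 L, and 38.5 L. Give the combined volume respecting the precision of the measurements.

137.6 L

92.1451 L + 3.532 L + 3.42 L + 38.5 L = 137.5971 L.
Addition/subtraction keeps the fewest decimal places: 92.1451 → 4 decimal places, 3.532 → 3 decimal places, 3.42 → 2 decimal places, 38.5 → 1 decimal place; limit is 1.
Rounded to 1 decimal place: 137.6 L.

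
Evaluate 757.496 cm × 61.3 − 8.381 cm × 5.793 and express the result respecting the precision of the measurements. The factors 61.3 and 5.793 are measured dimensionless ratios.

4.64 × 10^4 cm

757.496 × 61.3 = 46434.5048 → 4.64 × 10^4 cm (3 s.f., last digit at the 10^2 place).
8.381 × 5.793 = 48.551133 → 48.55 cm (4 s.f., last digit at the 10^-2 place).
Difference: 46385.953667 cm; keep the coarser place, 10^2.
Result: 4.64 × 10^4 cm.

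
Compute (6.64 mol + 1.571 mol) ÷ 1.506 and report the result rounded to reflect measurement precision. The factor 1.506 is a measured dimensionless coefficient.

5.45 mol

6.64 mol + 1.571 mol = 8.211 mol; the sum is limited to 2 decimal places (3 s.f.).
Carrying full precision, 8.211 ÷ 1.506 = 5.45219123506… mol; 1.506 has 4 s.f., so the result keeps min(3, 4) = 3 s.f.
Rounded to 3 significant figures: 5.45 mol.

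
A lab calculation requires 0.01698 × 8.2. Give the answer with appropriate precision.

0.01698 × 8.2 = 0.139236
Multiplication/division keeps the fewest significant figures: 0.01698 → 4 s.f., 8.2 → 2 s.f.; limit is 2.
Rounded to 2 significant figures: 0.14.

0.14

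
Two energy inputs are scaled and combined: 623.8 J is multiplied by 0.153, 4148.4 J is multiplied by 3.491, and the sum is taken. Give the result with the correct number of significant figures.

623.8 × 0.153 = 95.4414 → 95.4 J (3 s.f., last digit at the 10^-1 place).
4148.4 × 3.491 = 14482.0644 → 1.448 × 10⁴ J (4 s.f., last digit at the 10^1 place).
Sum: 14577.5058 J; keep the coarser place, 10^1.
Result: 1.458 × 10⁴ J.

1.458 × 10⁴ J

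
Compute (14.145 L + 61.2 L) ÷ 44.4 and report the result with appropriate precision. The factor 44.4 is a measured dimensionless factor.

1.70 L

14.145 L + 61.2 L = 75.345 L; the sum is limited to 1 decimal place (3 s.f.).
Carrying full precision, 75.345 ÷ 44.4 = 1.69695945946… L; 44.4 has 3 s.f., so the result keeps min(3, 3) = 3 s.f.
Rounded to 3 significant figures: 1.70 L.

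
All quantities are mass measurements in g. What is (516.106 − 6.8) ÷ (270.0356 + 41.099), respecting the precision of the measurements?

516.106 − 6.8 = 509.306, limited to 1 d.p. → 4 s.f.; 270.0356 + 41.099 = 311.1346, limited to 3 d.p. → 6 s.f.
Carrying full precision, 509.306 ÷ 311.1346 = 1.63693141168…; keep min(4, 6) = 4 s.f.
Rounded to 4 significant figures: 1.637.

1.637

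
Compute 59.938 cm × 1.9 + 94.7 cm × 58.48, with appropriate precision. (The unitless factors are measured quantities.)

5.65 × 10^3 cm

59.938 × 1.9 = 113.8822 → 1.1 × 10^2 cm (2 s.f., last digit at the 10^1 place).
94.7 × 58.48 = 5538.056 → 5.54 × 10^3 cm (3 s.f., last digit at the 10^1 place).
Sum: 5651.9382 cm; keep the coarser place, 10^1.
Result: 5.65 × 10^3 cm.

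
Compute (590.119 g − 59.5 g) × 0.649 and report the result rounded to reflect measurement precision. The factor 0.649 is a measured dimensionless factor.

590.119 g − 59.5 g = 530.619 g; the difference is limited to 1 decimal place (4 s.f.).
Carrying full precision, 530.619 × 0.649 = 344.371731 g; 0.649 has 3 s.f., so the result keeps min(4, 3) = 3 s.f.
Rounded to 3 significant figures: 344 g.

344 g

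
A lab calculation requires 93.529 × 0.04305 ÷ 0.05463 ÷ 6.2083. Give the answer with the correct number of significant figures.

11.87

93.529 × 0.04305 ÷ 0.05463 ÷ 6.2083 = 11.8717721099…
Multiplication/division keeps the fewest significant figures: 93.529 → 5 s.f., 0.04305 → 4 s.f., 0.05463 → 4 s.f., 6.2083 → 5 s.f.; limit is 4.
Rounded to 4 significant figures: 11.87.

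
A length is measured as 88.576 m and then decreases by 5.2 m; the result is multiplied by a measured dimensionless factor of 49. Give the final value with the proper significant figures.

88.576 m − 5.2 m = 83.376 m; the difference is limited to 1 decimal place (3 s.f.).
Carrying full precision, 83.376 × 49 = 4085.424 m; 49 has 2 s.f., so the result keeps min(3, 2) = 2 s.f.
Rounded to 2 significant figures: 4.1 × 10^3 m.

4.1 × 10^3 m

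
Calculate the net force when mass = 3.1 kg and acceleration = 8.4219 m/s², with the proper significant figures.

net force = 3.1 kg × 8.4219 m/s² = 26.10789 N.
3.1 has 2 significant figures; 8.4219 has 5.
Division/multiplication keeps the fewest: 2 significant figures.
Rounded: 26 N.

26 N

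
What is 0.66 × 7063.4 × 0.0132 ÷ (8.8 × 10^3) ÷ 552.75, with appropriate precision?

1.3 × 10^-5

0.66 × 7063.4 × 0.0132 ÷ (8.8 × 10^3) ÷ 552.75 = 0.0000126508656716…
Multiplication/division keeps the fewest significant figures: 0.66 → 2 s.f., 7063.4 → 5 s.f., 0.0132 → 3 s.f., 8.8 × 10^3 → 2 s.f., 552.75 → 5 s.f.; limit is 2.
Rounded to 2 significant figures: 1.3 × 10^-5.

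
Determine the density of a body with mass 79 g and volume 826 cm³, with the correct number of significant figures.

density = 79 g ÷ 826 cm³ = 0.0956416464891… g/cm³.
79 has 2 significant figures; 826 has 3.
Division/multiplication keeps the fewest: 2 significant figures.
Rounded: 9.6 × 10^-2 g/cm³.

9.6 × 10^-2 g/cm³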